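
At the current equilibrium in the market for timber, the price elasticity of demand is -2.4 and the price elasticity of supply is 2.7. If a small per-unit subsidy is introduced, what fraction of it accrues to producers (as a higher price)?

Producer share = 8/17

For a small subsidy around the equilibrium, the benefit split depends on the relative slopes, which at a point are proportional to the elasticities.
Buyer share = εs/(εs + |εd|) = 2.7/(2.7 + 2.4) = 9/17; seller share = |εd|/(εs + |εd|) = 8/17.
So producers capture 8/17 of the subsidy.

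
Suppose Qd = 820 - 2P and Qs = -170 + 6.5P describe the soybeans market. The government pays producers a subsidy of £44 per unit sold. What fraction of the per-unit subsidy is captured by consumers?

Consumer share = 13/17

Pre-subsidy: 820 - 2P = -170 + 6.5P gives P* = 1980/17, Q* = 9980/17.
With the subsidy, sellers receive Ps = Pb + 44 for each unit, where Pb is the price buyers pay.
Supply in terms of Pb becomes Qs = -170 + 6.5(Pb + 44) = 116 + 6.5Pb. Setting this equal to demand: 820 - 2Pb = 116 + 6.5Pb, so Pb = 1408/17.
Sellers receive Ps = 1408/17 + 44 = 2156/17; Q' = 820 − 2·(1408/17) = 11124/17.
Buyers' price falls by P* − Pb = 1980/17 − 1408/17 = 572/17; sellers' price rises by Ps − P* = 2156/17 − 1980/17 = 176/17.
So consumers capture (572/17)/44 = 13/17 of each unit of subsidy.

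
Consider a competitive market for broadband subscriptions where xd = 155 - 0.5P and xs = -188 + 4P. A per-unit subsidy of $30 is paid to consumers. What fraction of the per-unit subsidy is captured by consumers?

Consumer share = 8/9

Pre-subsidy: 155 - 0.5P = -188 + 4P gives P* = 686/9, x* = 1052/9.
With the rebate, buyers effectively pay Pb = Ps − 30, where Ps is the price sellers receive.
Demand in terms of Ps becomes xd = 155 − 0.5(Ps − 30) = 170 - 0.5Ps. Setting this equal to supply: 170 - 0.5Ps = -188 + 4Ps, so Ps = 716/9.
Buyers pay Pb = 716/9 − 30 = 446/9; x' = -188 + 4·(716/9) = 1172/9.
Buyers' price falls by P* − Pb = 686/9 − 446/9 = 80/3; sellers' price rises by Ps − P* = 716/9 − 686/9 = 10/3.
So consumers capture (80/3)/30 = 8/9 of each unit of subsidy.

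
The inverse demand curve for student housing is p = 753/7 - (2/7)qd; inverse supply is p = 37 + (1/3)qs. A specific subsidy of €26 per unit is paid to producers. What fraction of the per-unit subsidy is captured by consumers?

Consumer share = 6/13

Pre-subsidy: 753/7 - (2/7)q = 37 + (1/3)q gives q* = 114 and p* = 75.
With the subsidy, sellers receive ps = pb + 26 for each unit, where pb is the price buyers pay.
On the curves, pb = 753/7 - (2/7)q and ps = 37 + (1/3)q; the wedge ps − pb = 26 gives 37 + (1/3)q − (753/7 - (2/7)q) = 26, so q' = 156.
Then pb = 753/7 − (2/7)·156 = 63 and ps = 37 + (1/3)·156 = 89.
Buyers' price falls by p* − pb = 75 − 63 = 12; sellers' price rises by ps − p* = 89 − 75 = 14.
So consumers capture 12/26 = 6/13 of each unit of subsidy.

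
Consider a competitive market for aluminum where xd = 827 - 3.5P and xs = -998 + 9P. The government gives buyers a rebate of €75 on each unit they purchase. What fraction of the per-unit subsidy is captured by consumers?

Pre-subsidy: 827 - 3.5P = -998 + 9P gives P* = 146, x* = 316.
With the rebate, buyers effectively pay Pb = Ps − 75, where Ps is the price sellers receive.
Demand in terms of Ps becomes xd = 827 − 3.5(Ps − 75) = 1089.5 - 3.5Ps. Setting this equal to supply: 1089.5 - 3.5Ps = -998 + 9Ps, so Ps = 167.
Buyers pay Pb = 167 − 75 = 92; x' = -998 + 9·167 = 505.
Buyers' price falls by P* − Pb = 146 − 92 = 54; sellers' price rises by Ps − P* = 167 − 146 = 21.
So consumers capture 54/75 = 0.72 of each unit of subsidy.

Consumer share = 0.72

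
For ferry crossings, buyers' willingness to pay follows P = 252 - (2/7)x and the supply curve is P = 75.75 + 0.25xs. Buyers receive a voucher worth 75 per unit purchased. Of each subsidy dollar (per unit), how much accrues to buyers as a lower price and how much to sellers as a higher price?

Pre-subsidy: 252 - (2/7)x = 75.75 + 0.25x gives x* = 329 and P* = 158.
With the rebate, buyers effectively pay Pb = Ps − 75, where Ps is the price sellers receive.
On the curves, Pb = 252 - (2/7)x and Ps = 75.75 + 0.25x; the wedge Ps − Pb = 75 gives 75.75 + 0.25x − (252 - (2/7)x) = 75, so x' = 469.
Then Pb = 252 − (2/7)·469 = 118 and Ps = 75.75 + 0.25·469 = 193.
Buyers' price falls by P* − Pb = 158 − 118 = 40; sellers' price rises by Ps − P* = 193 − 158 = 35.

Buyers gain 40 per unit; sellers gain 35 per unit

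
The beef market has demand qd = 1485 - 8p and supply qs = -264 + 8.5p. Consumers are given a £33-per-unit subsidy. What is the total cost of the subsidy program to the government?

Government cost = £25509

Pre-subsidy: 1485 - 8p = -264 + 8.5p gives p* = 106, q* = 637.
With the rebate, buyers effectively pay pb = ps − 33, where ps is the price sellers receive.
Demand in terms of ps becomes qd = 1485 − 8(ps − 33) = 1749 - 8ps. Setting this equal to supply: 1749 - 8ps = -264 + 8.5ps, so ps = 122.
Buyers pay pb = 122 − 33 = 89; q' = -264 + 8.5·122 = 773.
Government outlay = subsidy × quantity = 33 × 773 = 25509.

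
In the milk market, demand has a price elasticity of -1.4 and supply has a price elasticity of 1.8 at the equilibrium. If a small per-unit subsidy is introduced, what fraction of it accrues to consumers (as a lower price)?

For a small subsidy around the equilibrium, the benefit split depends on the relative slopes, which at a point are proportional to the elasticities.
Buyer share = εs/(εs + |εd|) = 1.8/(1.8 + 1.4) = 0.5625; seller share = |εd|/(εs + |εd|) = 0.4375.

Consumer share = 0.5625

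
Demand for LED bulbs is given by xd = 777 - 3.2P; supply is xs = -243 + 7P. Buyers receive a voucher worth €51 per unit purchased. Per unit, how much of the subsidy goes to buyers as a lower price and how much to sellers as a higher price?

Pre-subsidy: 777 - 3.2P = -243 + 7P gives P* = 100, x* = 457.
With the rebate, buyers effectively pay Pb = Ps − 51, where Ps is the price sellers receive.
Demand in terms of Ps becomes xd = 777 − 3.2(Ps − 51) = 940.2 - 3.2Ps. Setting this equal to supply: 940.2 - 3.2Ps = -243 + 7Ps, so Ps = 116.
Buyers pay Pb = 116 − 51 = 65; x' = -243 + 7·116 = 569.
Buyers' price falls by P* − Pb = 100 − 65 = 35; sellers' price rises by Ps − P* = 116 − 100 = 16.

Buyers gain €35 per unit; sellers gain €16 per unit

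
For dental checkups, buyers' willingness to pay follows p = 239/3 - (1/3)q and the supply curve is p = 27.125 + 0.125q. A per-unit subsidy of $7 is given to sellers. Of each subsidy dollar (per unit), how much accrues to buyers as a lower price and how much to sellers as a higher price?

Pre-subsidy: 239/3 - (1/3)q = 27.125 + 0.125q gives q* = 1261/11 and p* = 456/11.
With the subsidy, sellers receive ps = pb + 7 for each unit, where pb is the price buyers pay.
On the curves, pb = 239/3 - (1/3)q and ps = 27.125 + 0.125q; the wedge ps − pb = 7 gives 27.125 + 0.125q − (239/3 - (1/3)q) = 7, so q' = 1429/11.
Then pb = 239/3 − (1/3)·(1429/11) = 400/11 and ps = 27.125 + 0.125·(1429/11) = 477/11.
Buyers' price falls by p* − pb = 456/11 − 400/11 = 56/11; sellers' price rises by ps − p* = 477/11 − 456/11 = 21/11.

Buyers gain 56/11 per unit; sellers gain 21/11 per unit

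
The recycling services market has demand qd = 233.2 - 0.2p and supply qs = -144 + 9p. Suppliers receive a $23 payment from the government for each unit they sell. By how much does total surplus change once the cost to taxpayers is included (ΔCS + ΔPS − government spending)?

Net change in total surplus = -$51.75

Pre-subsidy: 233.2 - 0.2p = -144 + 9p gives p* = 41, q* = 225.
With the subsidy, sellers receive ps = pb + 23 for each unit, where pb is the price buyers pay.
Supply in terms of pb becomes qs = -144 + 9(pb + 23) = 63 + 9pb. Setting this equal to demand: 233.2 - 0.2pb = 63 + 9pb, so pb = 18.5.
Sellers receive ps = 18.5 + 23 = 41.5; q' = 233.2 − 0.2·18.5 = 229.5.
ΔCS = ½(225 + 229.5)(41 − 18.5) = 5113.125; ΔPS = ½(225 + 229.5)(41.5 − 41) = 113.625.
Government spending = 23 × 229.5 = 5278.5.
Net change = 5113.125 + 113.625 − 5278.5 = -51.75. The loss equals the DWL triangle ½·23·4.5.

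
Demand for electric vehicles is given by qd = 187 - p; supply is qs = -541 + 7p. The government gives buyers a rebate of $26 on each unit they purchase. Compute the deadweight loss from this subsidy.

Pre-subsidy: 187 - p = -541 + 7p gives p* = 91, q* = 96.
With the rebate, buyers effectively pay pb = ps − 26, where ps is the price sellers receive.
Demand in terms of ps becomes qd = 187 − 1(ps − 26) = 213 - ps. Setting this equal to supply: 213 - ps = -541 + 7ps, so ps = 94.25.
Buyers pay pb = 94.25 − 26 = 68.25; q' = -541 + 7·94.25 = 118.75.
The subsidy expands output by 118.75 − 96 = 22.75 past the efficient level; on those units the gap between marginal cost and willingness to pay runs from 0 up to 26.
DWL = ½ × 26 × 22.75 = 295.75.

Deadweight loss = $295.75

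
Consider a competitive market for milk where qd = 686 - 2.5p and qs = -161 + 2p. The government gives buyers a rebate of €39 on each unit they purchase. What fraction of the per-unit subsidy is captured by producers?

Producer share = 5/9

Pre-subsidy: 686 - 2.5p = -161 + 2p gives p* = 1694/9, q* = 1939/9.
With the rebate, buyers effectively pay pb = ps − 39, where ps is the price sellers receive.
Demand in terms of ps becomes qd = 686 − 2.5(ps − 39) = 783.5 - 2.5ps. Setting this equal to supply: 783.5 - 2.5ps = -161 + 2ps, so ps = 1889/9.
Buyers pay pb = 1889/9 − 39 = 1538/9; q' = -161 + 2·(1889/9) = 2329/9.
Buyers' price falls by p* − pb = 1694/9 − 1538/9 = 52/3; sellers' price rises by ps − p* = 1889/9 − 1694/9 = 65/3.
So producers capture (65/3)/39 = 5/9 of each unit of subsidy.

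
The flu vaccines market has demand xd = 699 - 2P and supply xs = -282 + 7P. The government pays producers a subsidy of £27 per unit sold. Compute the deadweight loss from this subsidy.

Deadweight loss = £567

Pre-subsidy: 699 - 2P = -282 + 7P gives P* = 109, x* = 481.
With the subsidy, sellers receive Ps = Pb + 27 for each unit, where Pb is the price buyers pay.
Supply in terms of Pb becomes xs = -282 + 7(Pb + 27) = -93 + 7Pb. Setting this equal to demand: 699 - 2Pb = -93 + 7Pb, so Pb = 88.
Sellers receive Ps = 88 + 27 = 115; x' = 699 − 2·88 = 523.
The subsidy expands output by 523 − 481 = 42 past the efficient level; on those units the gap between marginal cost and willingness to pay runs from 0 up to 27.
DWL = ½ × 27 × 42 = 567.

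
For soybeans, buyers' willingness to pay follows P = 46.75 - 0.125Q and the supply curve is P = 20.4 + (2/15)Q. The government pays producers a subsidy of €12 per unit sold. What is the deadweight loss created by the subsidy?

Pre-subsidy: 46.75 - 0.125Q = 20.4 + (2/15)Q gives Q* = 102 and P* = 34.
With the subsidy, sellers receive Ps = Pb + 12 for each unit, where Pb is the price buyers pay.
On the curves, Pb = 46.75 - 0.125Q and Ps = 20.4 + (2/15)Q; the wedge Ps − Pb = 12 gives 20.4 + (2/15)Q − (46.75 - 0.125Q) = 12, so Q' = 4602/31.
Then Pb = 46.75 − 0.125·(4602/31) = 874/31 and Ps = 20.4 + (2/15)·(4602/31) = 1246/31.
The subsidy expands output by 4602/31 − 102 = 1440/31 past the efficient level; on those units the gap between marginal cost and willingness to pay runs from 0 up to 12.
DWL = ½ × 12 × 1440/31 = 8640/31.

Deadweight loss = 8640/31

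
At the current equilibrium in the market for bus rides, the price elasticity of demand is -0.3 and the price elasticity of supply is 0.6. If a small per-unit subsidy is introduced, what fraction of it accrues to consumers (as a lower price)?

For a small subsidy around the equilibrium, the benefit split depends on the relative slopes, which at a point are proportional to the elasticities.
Buyer share = εs/(εs + |εd|) = 0.6/(0.6 + 0.3) = 2/3; seller share = |εd|/(εs + |εd|) = 1/3.

Consumer share = 2/3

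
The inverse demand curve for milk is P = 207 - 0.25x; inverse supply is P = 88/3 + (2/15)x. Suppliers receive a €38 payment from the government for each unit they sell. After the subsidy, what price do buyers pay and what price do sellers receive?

Pre-subsidy: 207 - 0.25x = 88/3 + (2/15)x gives x* = 10660/23 and P* = 2096/23.
With the subsidy, sellers receive Ps = Pb + 38 for each unit, where Pb is the price buyers pay.
On the curves, Pb = 207 - 0.25x and Ps = 88/3 + (2/15)x; the wedge Ps − Pb = 38 gives 88/3 + (2/15)x − (207 - 0.25x) = 38, so x' = 12940/23.
Then Pb = 207 − 0.25·(12940/23) = 1526/23 and Ps = 88/3 + (2/15)·(12940/23) = 2400/23.

Buyers pay 1526/23; sellers receive 2400/23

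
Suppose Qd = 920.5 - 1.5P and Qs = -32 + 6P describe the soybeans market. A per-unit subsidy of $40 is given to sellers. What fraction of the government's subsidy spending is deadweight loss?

Pre-subsidy: 920.5 - 1.5P = -32 + 6P gives P* = 127, Q* = 730.
With the subsidy, sellers receive Ps = Pb + 40 for each unit, where Pb is the price buyers pay.
Supply in terms of Pb becomes Qs = -32 + 6(Pb + 40) = 208 + 6Pb. Setting this equal to demand: 920.5 - 1.5Pb = 208 + 6Pb, so Pb = 95.
Sellers receive Ps = 95 + 40 = 135; Q' = 920.5 − 1.5·95 = 778.
ΔCS = ½(730 + 778)(127 − 95) = 24128; ΔPS = ½(730 + 778)(135 − 127) = 6032.
Government spending = 40 × 778 = 31120.
DWL = ½ × 40 × (778 − 730) = 960; fraction = 960 / 31120 = 12/389.

DWL / government spending = 12/389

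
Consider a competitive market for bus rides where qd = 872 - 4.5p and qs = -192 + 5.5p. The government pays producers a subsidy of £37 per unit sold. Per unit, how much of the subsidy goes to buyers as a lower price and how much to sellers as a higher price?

Buyers gain £20.35 per unit; sellers gain £16.65 per unit

Pre-subsidy: 872 - 4.5p = -192 + 5.5p gives p* = 106.4, q* = 393.2.
With the subsidy, sellers receive ps = pb + 37 for each unit, where pb is the price buyers pay.
Supply in terms of pb becomes qs = -192 + 5.5(pb + 37) = 11.5 + 5.5pb. Setting this equal to demand: 872 - 4.5pb = 11.5 + 5.5pb, so pb = 86.05.
Sellers receive ps = 86.05 + 37 = 123.05; q' = 872 − 4.5·86.05 = 484.775.
Buyers' price falls by p* − pb = 106.4 − 86.05 = 20.35; sellers' price rises by ps − p* = 123.05 − 106.4 = 16.65.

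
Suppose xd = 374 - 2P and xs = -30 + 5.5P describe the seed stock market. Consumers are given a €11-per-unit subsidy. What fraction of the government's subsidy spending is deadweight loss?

DWL / government spending = 121/4236

Pre-subsidy: 374 - 2P = -30 + 5.5P gives P* = 808/15, x* = 3994/15.
With the rebate, buyers effectively pay Pb = Ps − 11, where Ps is the price sellers receive.
Demand in terms of Ps becomes xd = 374 − 2(Ps − 11) = 396 - 2Ps. Setting this equal to supply: 396 - 2Ps = -30 + 5.5Ps, so Ps = 56.8.
Buyers pay Pb = 56.8 − 11 = 45.8; x' = -30 + 5.5·56.8 = 282.4.
ΔCS = ½(3994/15 + 282.4)(808/15 − 45.8) = 99583/45; ΔPS = ½(3994/15 + 282.4)(56.8 − 808/15) = 36212/45.
Government spending = 11 × 282.4 = 3106.4.
DWL = ½ × 11 × (282.4 − 3994/15) = 1331/15; fraction = (1331/15) / 3106.4 = 121/4236.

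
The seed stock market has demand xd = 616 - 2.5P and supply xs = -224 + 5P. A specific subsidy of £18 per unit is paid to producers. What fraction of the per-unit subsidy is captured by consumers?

Consumer share = 2/3

Pre-subsidy: 616 - 2.5P = -224 + 5P gives P* = 112, x* = 336.
With the subsidy, sellers receive Ps = Pb + 18 for each unit, where Pb is the price buyers pay.
Supply in terms of Pb becomes xs = -224 + 5(Pb + 18) = -134 + 5Pb. Setting this equal to demand: 616 - 2.5Pb = -134 + 5Pb, so Pb = 100.
Sellers receive Ps = 100 + 18 = 118; x' = 616 − 2.5·100 = 366.
Buyers' price falls by P* − Pb = 112 − 100 = 12; sellers' price rises by Ps − P* = 118 − 112 = 6.
So consumers capture 12/18 = 2/3 of each unit of subsidy.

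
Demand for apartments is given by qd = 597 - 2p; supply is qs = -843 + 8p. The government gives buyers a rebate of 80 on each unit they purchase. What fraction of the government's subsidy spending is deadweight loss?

DWL / government spending = 64/437

Pre-subsidy: 597 - 2p = -843 + 8p gives p* = 144, q* = 309.
With the rebate, buyers effectively pay pb = ps − 80, where ps is the price sellers receive.
Demand in terms of ps becomes qd = 597 − 2(ps − 80) = 757 - 2ps. Setting this equal to supply: 757 - 2ps = -843 + 8ps, so ps = 160.
Buyers pay pb = 160 − 80 = 80; q' = -843 + 8·160 = 437.
ΔCS = ½(309 + 437)(144 − 80) = 23872; ΔPS = ½(309 + 437)(160 − 144) = 5968.
Government spending = 80 × 437 = 34960.
DWL = ½ × 80 × (437 − 309) = 5120; fraction = 5120 / 34960 = 64/437.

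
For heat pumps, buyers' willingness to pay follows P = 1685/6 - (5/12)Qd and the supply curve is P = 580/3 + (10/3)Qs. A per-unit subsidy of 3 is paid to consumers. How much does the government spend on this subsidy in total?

Pre-subsidy: 1685/6 - (5/12)Q = 580/3 + (10/3)Q gives Q* = 70/3 and P* = 2440/9.
With the rebate, buyers effectively pay Pb = Ps − 3, where Ps is the price sellers receive.
On the curves, Pb = 1685/6 - (5/12)Q and Ps = 580/3 + (10/3)Q; the wedge Ps − Pb = 3 gives 580/3 + (10/3)Q − (1685/6 - (5/12)Q) = 3, so Q' = 362/15.
Then Pb = 1685/6 − (5/12)·(362/15) = 2437/9 and Ps = 580/3 + (10/3)·(362/15) = 2464/9.
Government outlay = subsidy × quantity = 3 × 362/15 = 72.4.

Government cost = 72.4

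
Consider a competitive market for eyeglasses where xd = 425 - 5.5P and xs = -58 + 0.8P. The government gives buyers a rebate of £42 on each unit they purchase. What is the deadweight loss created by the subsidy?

Deadweight loss = £616

Pre-subsidy: 425 - 5.5P = -58 + 0.8P gives P* = 230/3, x* = 10/3.
With the rebate, buyers effectively pay Pb = Ps − 42, where Ps is the price sellers receive.
Demand in terms of Ps becomes xd = 425 − 5.5(Ps − 42) = 656 - 5.5Ps. Setting this equal to supply: 656 - 5.5Ps = -58 + 0.8Ps, so Ps = 340/3.
Buyers pay Pb = 340/3 − 42 = 214/3; x' = -58 + 0.8·(340/3) = 98/3.
The subsidy expands output by 98/3 − 10/3 = 88/3 past the efficient level; on those units the gap between marginal cost and willingness to pay runs from 0 up to 42.
DWL = ½ × 42 × 88/3 = 616.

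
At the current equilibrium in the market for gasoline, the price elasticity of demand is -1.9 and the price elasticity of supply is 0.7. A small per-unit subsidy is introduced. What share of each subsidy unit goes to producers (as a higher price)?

For a small subsidy around the equilibrium, the benefit split depends on the relative slopes, which at a point are proportional to the elasticities.
Buyer share = εs/(εs + |εd|) = 0.7/(0.7 + 1.9) = 7/26; seller share = |εd|/(εs + |εd|) = 19/26.
So producers capture 19/26 of the subsidy.

Producer share = 19/26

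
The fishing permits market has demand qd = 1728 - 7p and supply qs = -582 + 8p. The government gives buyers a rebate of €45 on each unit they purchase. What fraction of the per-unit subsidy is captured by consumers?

Pre-subsidy: 1728 - 7p = -582 + 8p gives p* = 154, q* = 650.
With the rebate, buyers effectively pay pb = ps − 45, where ps is the price sellers receive.
Demand in terms of ps becomes qd = 1728 − 7(ps − 45) = 2043 - 7ps. Setting this equal to supply: 2043 - 7ps = -582 + 8ps, so ps = 175.
Buyers pay pb = 175 − 45 = 130; q' = -582 + 8·175 = 818.
Buyers' price falls by p* − pb = 154 − 130 = 24; sellers' price rises by ps − p* = 175 − 154 = 21.
So consumers capture 24/45 = 8/15 of each unit of subsidy.

Consumer share = 8/15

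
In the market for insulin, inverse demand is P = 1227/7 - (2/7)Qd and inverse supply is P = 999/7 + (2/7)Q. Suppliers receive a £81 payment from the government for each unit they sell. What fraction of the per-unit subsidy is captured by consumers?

Consumer share = 0.5

Pre-subsidy: 1227/7 - (2/7)Q = 999/7 + (2/7)Q gives Q* = 57 and P* = 159.
With the subsidy, sellers receive Ps = Pb + 81 for each unit, where Pb is the price buyers pay.
On the curves, Pb = 1227/7 - (2/7)Q and Ps = 999/7 + (2/7)Q; the wedge Ps − Pb = 81 gives 999/7 + (2/7)Q − (1227/7 - (2/7)Q) = 81, so Q' = 198.75.
Then Pb = 1227/7 − (2/7)·198.75 = 118.5 and Ps = 999/7 + (2/7)·198.75 = 199.5.
Buyers' price falls by P* − Pb = 159 − 118.5 = 40.5; sellers' price rises by Ps − P* = 199.5 − 159 = 40.5.
So consumers capture 40.5/81 = 0.5 of each unit of subsidy.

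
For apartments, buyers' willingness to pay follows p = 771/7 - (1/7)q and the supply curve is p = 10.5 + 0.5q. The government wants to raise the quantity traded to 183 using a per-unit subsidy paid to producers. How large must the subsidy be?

Required subsidy s = 18 per unit

At q = 183, from the demand curve buyers pay pb = 771/7 − (1/7)·183 = 84; from the supply curve sellers need ps = 10.5 + 0.5·183 = 102.
The subsidy must fill the gap: s = ps − pb = 102 − 84 = 18.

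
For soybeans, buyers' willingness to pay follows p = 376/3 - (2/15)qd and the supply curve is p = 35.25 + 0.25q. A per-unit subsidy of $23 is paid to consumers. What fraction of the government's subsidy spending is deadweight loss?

Pre-subsidy: 376/3 - (2/15)q = 35.25 + 0.25q gives q* = 235 and p* = 94.
With the rebate, buyers effectively pay pb = ps − 23, where ps is the price sellers receive.
On the curves, pb = 376/3 - (2/15)q and ps = 35.25 + 0.25q; the wedge ps − pb = 23 gives 35.25 + 0.25q − (376/3 - (2/15)q) = 23, so q' = 295.
Then pb = 376/3 − (2/15)·295 = 86 and ps = 35.25 + 0.25·295 = 109.
ΔCS = ½(235 + 295)(94 − 86) = 2120; ΔPS = ½(235 + 295)(109 − 94) = 3975.
Government spending = 23 × 295 = 6785.
DWL = ½ × 23 × (295 − 235) = 690; fraction = 690 / 6785 = 6/59.

DWL / government spending = 6/59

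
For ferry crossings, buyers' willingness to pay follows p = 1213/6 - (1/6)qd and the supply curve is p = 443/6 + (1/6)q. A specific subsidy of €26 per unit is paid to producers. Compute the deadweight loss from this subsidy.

Deadweight loss = €1014

Pre-subsidy: 1213/6 - (1/6)q = 443/6 + (1/6)q gives q* = 385 and p* = 138.
With the subsidy, sellers receive ps = pb + 26 for each unit, where pb is the price buyers pay.
On the curves, pb = 1213/6 - (1/6)q and ps = 443/6 + (1/6)q; the wedge ps − pb = 26 gives 443/6 + (1/6)q − (1213/6 - (1/6)q) = 26, so q' = 463.
Then pb = 1213/6 − (1/6)·463 = 125 and ps = 443/6 + (1/6)·463 = 151.
The subsidy expands output by 463 − 385 = 78 past the efficient level; on those units the gap between marginal cost and willingness to pay runs from 0 up to 26.
DWL = ½ × 26 × 78 = 1014.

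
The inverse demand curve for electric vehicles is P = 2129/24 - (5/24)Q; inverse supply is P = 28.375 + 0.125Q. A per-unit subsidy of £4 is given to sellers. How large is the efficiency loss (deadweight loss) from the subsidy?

Deadweight loss = £24

Pre-subsidy: 2129/24 - (5/24)Q = 28.375 + 0.125Q gives Q* = 181 and P* = 51.
With the subsidy, sellers receive Ps = Pb + 4 for each unit, where Pb is the price buyers pay.
On the curves, Pb = 2129/24 - (5/24)Q and Ps = 28.375 + 0.125Q; the wedge Ps − Pb = 4 gives 28.375 + 0.125Q − (2129/24 - (5/24)Q) = 4, so Q' = 193.
Then Pb = 2129/24 − (5/24)·193 = 48.5 and Ps = 28.375 + 0.125·193 = 52.5.
The subsidy expands output by 193 − 181 = 12 past the efficient level; on those units the gap between marginal cost and willingness to pay runs from 0 up to 4.
DWL = ½ × 4 × 12 = 24.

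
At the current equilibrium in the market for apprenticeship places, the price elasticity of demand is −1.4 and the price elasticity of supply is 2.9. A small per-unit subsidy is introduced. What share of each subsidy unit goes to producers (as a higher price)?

For a small subsidy around the equilibrium, the benefit split depends on the relative slopes, which at a point are proportional to the elasticities.
Buyer share = εs/(εs + |εd|) = 2.9/(2.9 + 1.4) = 29/43; seller share = |εd|/(εs + |εd|) = 14/43.
So producers capture 14/43 of the subsidy.

Producer share = 14/43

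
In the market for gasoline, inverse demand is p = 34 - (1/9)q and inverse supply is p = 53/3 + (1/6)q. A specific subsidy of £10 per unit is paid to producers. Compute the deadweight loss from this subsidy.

Deadweight loss = £180

Pre-subsidy: 34 - (1/9)q = 53/3 + (1/6)q gives q* = 58.8 and p* = 412/15.
With the subsidy, sellers receive ps = pb + 10 for each unit, where pb is the price buyers pay.
On the curves, pb = 34 - (1/9)q and ps = 53/3 + (1/6)q; the wedge ps − pb = 10 gives 53/3 + (1/6)q − (34 - (1/9)q) = 10, so q' = 94.8.
Then pb = 34 − (1/9)·94.8 = 352/15 and ps = 53/3 + (1/6)·94.8 = 502/15.
The subsidy expands output by 94.8 − 58.8 = 36 past the efficient level; on those units the gap between marginal cost and willingness to pay runs from 0 up to 10.
DWL = ½ × 10 × 36 = 180.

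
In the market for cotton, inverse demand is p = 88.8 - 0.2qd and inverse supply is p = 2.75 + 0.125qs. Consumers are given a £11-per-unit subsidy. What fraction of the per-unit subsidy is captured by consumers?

Pre-subsidy: 88.8 - 0.2q = 2.75 + 0.125q gives q* = 3442/13 and p* = 466/13.
With the rebate, buyers effectively pay pb = ps − 11, where ps is the price sellers receive.
On the curves, pb = 88.8 - 0.2q and ps = 2.75 + 0.125q; the wedge ps − pb = 11 gives 2.75 + 0.125q − (88.8 - 0.2q) = 11, so q' = 3882/13.
Then pb = 88.8 − 0.2·(3882/13) = 378/13 and ps = 2.75 + 0.125·(3882/13) = 521/13.
Buyers' price falls by p* − pb = 466/13 − 378/13 = 88/13; sellers' price rises by ps − p* = 521/13 − 466/13 = 55/13.
So consumers capture (88/13)/11 = 8/13 of each unit of subsidy.

Consumer share = 8/13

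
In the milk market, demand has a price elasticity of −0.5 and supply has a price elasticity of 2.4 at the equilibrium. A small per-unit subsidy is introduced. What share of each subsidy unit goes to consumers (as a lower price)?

Consumer share = 24/29

For a small subsidy around the equilibrium, the benefit split depends on the relative slopes, which at a point are proportional to the elasticities.
Buyer share = εs/(εs + |εd|) = 2.4/(2.4 + 0.5) = 24/29; seller share = |εd|/(εs + |εd|) = 5/29.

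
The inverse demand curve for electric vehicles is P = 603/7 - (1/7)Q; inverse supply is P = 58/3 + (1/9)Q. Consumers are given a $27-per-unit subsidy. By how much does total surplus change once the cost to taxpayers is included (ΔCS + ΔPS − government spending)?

Net change in total surplus = -$1435.21875

Pre-subsidy: 603/7 - (1/7)Q = 58/3 + (1/9)Q gives Q* = 263.0625 and P* = 48.5625.
With the rebate, buyers effectively pay Pb = Ps − 27, where Ps is the price sellers receive.
On the curves, Pb = 603/7 - (1/7)Q and Ps = 58/3 + (1/9)Q; the wedge Ps − Pb = 27 gives 58/3 + (1/9)Q − (603/7 - (1/7)Q) = 27, so Q' = 369.375.
Then Pb = 603/7 − (1/7)·369.375 = 33.375 and Ps = 58/3 + (1/9)·369.375 = 60.375.
ΔCS = ½(263.0625 + 369.375)(48.5625 − 33.375) = 4802.572265625; ΔPS = ½(263.0625 + 369.375)(60.375 − 48.5625) = 3735.333984375.
Government spending = 27 × 369.375 = 9973.125.
Net change = 4802.572265625 + 3735.333984375 − 9973.125 = -1435.21875. The loss equals the DWL triangle ½·27·106.3125.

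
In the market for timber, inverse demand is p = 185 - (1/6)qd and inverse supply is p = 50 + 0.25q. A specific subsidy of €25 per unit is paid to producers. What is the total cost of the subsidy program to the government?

Pre-subsidy: 185 - (1/6)q = 50 + 0.25q gives q* = 324 and p* = 131.
With the subsidy, sellers receive ps = pb + 25 for each unit, where pb is the price buyers pay.
On the curves, pb = 185 - (1/6)q and ps = 50 + 0.25q; the wedge ps − pb = 25 gives 50 + 0.25q − (185 - (1/6)q) = 25, so q' = 384.
Then pb = 185 − (1/6)·384 = 121 and ps = 50 + 0.25·384 = 146.
Government outlay = subsidy × quantity = 25 × 384 = 9600.

Government cost = €9600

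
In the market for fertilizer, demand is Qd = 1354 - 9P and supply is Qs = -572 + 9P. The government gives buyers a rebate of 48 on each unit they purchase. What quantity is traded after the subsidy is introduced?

Pre-subsidy: 1354 - 9P = -572 + 9P gives P* = 107, Q* = 391.
With the rebate, buyers effectively pay Pb = Ps − 48, where Ps is the price sellers receive.
Demand in terms of Ps becomes Qd = 1354 − 9(Ps − 48) = 1786 - 9Ps. Setting this equal to supply: 1786 - 9Ps = -572 + 9Ps, so Ps = 131.
Buyers pay Pb = 131 − 48 = 83; Q' = -572 + 9·131 = 607.

Q' = 607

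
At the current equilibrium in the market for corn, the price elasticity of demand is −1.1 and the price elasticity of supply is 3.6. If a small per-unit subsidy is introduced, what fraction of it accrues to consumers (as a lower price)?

For a small subsidy around the equilibrium, the benefit split depends on the relative slopes, which at a point are proportional to the elasticities.
Buyer share = εs/(εs + |εd|) = 3.6/(3.6 + 1.1) = 36/47; seller share = |εd|/(εs + |εd|) = 11/47.

Consumer share = 36/47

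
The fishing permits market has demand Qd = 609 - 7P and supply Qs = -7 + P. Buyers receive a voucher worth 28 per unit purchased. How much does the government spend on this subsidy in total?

Pre-subsidy: 609 - 7P = -7 + P gives P* = 77, Q* = 70.
With the rebate, buyers effectively pay Pb = Ps − 28, where Ps is the price sellers receive.
Demand in terms of Ps becomes Qd = 609 − 7(Ps − 28) = 805 - 7Ps. Setting this equal to supply: 805 - 7Ps = -7 + Ps, so Ps = 101.5.
Buyers pay Pb = 101.5 − 28 = 73.5; Q' = -7 + 1·101.5 = 94.5.
Government outlay = subsidy × quantity = 28 × 94.5 = 2646.

Government cost = 2646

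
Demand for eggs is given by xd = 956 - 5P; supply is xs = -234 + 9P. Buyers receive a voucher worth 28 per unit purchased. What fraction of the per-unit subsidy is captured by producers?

Pre-subsidy: 956 - 5P = -234 + 9P gives P* = 85, x* = 531.
With the rebate, buyers effectively pay Pb = Ps − 28, where Ps is the price sellers receive.
Demand in terms of Ps becomes xd = 956 − 5(Ps − 28) = 1096 - 5Ps. Setting this equal to supply: 1096 - 5Ps = -234 + 9Ps, so Ps = 95.
Buyers pay Pb = 95 − 28 = 67; x' = -234 + 9·95 = 621.
Buyers' price falls by P* − Pb = 85 − 67 = 18; sellers' price rises by Ps − P* = 95 − 85 = 10.
So producers capture 10/28 = 5/14 of each unit of subsidy.

Producer share = 5/14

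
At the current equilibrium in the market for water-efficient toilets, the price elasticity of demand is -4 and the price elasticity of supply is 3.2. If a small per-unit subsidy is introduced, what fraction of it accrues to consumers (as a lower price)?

Consumer share = 4/9

For a small subsidy around the equilibrium, the benefit split depends on the relative slopes, which at a point are proportional to the elasticities.
Buyer share = εs/(εs + |εd|) = 3.2/(3.2 + 4) = 4/9; seller share = |εd|/(εs + |εd|) = 5/9.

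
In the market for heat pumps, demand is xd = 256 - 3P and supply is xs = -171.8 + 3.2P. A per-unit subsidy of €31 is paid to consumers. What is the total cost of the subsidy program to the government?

Government cost = €3007

Pre-subsidy: 256 - 3P = -171.8 + 3.2P gives P* = 69, x* = 49.
With the rebate, buyers effectively pay Pb = Ps − 31, where Ps is the price sellers receive.
Demand in terms of Ps becomes xd = 256 − 3(Ps − 31) = 349 - 3Ps. Setting this equal to supply: 349 - 3Ps = -171.8 + 3.2Ps, so Ps = 84.
Buyers pay Pb = 84 − 31 = 53; x' = -171.8 + 3.2·84 = 97.
Government outlay = subsidy × quantity = 31 × 97 = 3007.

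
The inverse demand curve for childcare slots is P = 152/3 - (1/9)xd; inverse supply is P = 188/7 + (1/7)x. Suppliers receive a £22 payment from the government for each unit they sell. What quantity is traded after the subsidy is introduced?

Pre-subsidy: 152/3 - (1/9)x = 188/7 + (1/7)x gives x* = 93.75 and P* = 40.25.
With the subsidy, sellers receive Ps = Pb + 22 for each unit, where Pb is the price buyers pay.
On the curves, Pb = 152/3 - (1/9)x and Ps = 188/7 + (1/7)x; the wedge Ps − Pb = 22 gives 188/7 + (1/7)x − (152/3 - (1/9)x) = 22, so x' = 180.375.
Then Pb = 152/3 − (1/9)·180.375 = 30.625 and Ps = 188/7 + (1/7)·180.375 = 52.625.

x' = 180.375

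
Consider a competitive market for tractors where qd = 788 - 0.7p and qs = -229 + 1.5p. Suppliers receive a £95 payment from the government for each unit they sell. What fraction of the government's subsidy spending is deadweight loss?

Pre-subsidy: 788 - 0.7p = -229 + 1.5p gives p* = 5085/11, q* = 10217/22.
With the subsidy, sellers receive ps = pb + 95 for each unit, where pb is the price buyers pay.
Supply in terms of pb becomes qs = -229 + 1.5(pb + 95) = -86.5 + 1.5pb. Setting this equal to demand: 788 - 0.7pb = -86.5 + 1.5pb, so pb = 397.5.
Sellers receive ps = 397.5 + 95 = 492.5; q' = 788 − 0.7·397.5 = 509.75.
ΔCS = ½(10217/22 + 509.75)(5085/11 − 397.5) = 61079775/1936; ΔPS = ½(10217/22 + 509.75)(492.5 − 5085/11) = 28503895/1936.
Government spending = 95 × 509.75 = 48426.25.
DWL = ½ × 95 × (509.75 − 10217/22) = 189525/88; fraction = (189525/88) / 48426.25 = 1995/44858.

DWL / government spending = 1995/44858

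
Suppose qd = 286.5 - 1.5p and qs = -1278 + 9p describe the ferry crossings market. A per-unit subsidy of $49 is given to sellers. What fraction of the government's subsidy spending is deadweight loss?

DWL / government spending = 0.25

Pre-subsidy: 286.5 - 1.5p = -1278 + 9p gives p* = 149, q* = 63.
With the subsidy, sellers receive ps = pb + 49 for each unit, where pb is the price buyers pay.
Supply in terms of pb becomes qs = -1278 + 9(pb + 49) = -837 + 9pb. Setting this equal to demand: 286.5 - 1.5pb = -837 + 9pb, so pb = 107.
Sellers receive ps = 107 + 49 = 156; q' = 286.5 − 1.5·107 = 126.
ΔCS = ½(63 + 126)(149 − 107) = 3969; ΔPS = ½(63 + 126)(156 − 149) = 661.5.
Government spending = 49 × 126 = 6174.
DWL = ½ × 49 × (126 − 63) = 1543.5; fraction = 1543.5 / 6174 = 0.25.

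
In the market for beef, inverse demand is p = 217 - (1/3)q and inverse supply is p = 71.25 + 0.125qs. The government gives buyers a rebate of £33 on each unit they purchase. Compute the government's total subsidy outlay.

Government cost = £12870

Pre-subsidy: 217 - (1/3)q = 71.25 + 0.125q gives q* = 318 and p* = 111.
With the rebate, buyers effectively pay pb = ps − 33, where ps is the price sellers receive.
On the curves, pb = 217 - (1/3)q and ps = 71.25 + 0.125q; the wedge ps − pb = 33 gives 71.25 + 0.125q − (217 - (1/3)q) = 33, so q' = 390.
Then pb = 217 − (1/3)·390 = 87 and ps = 71.25 + 0.125·390 = 120.
Government outlay = subsidy × quantity = 33 × 390 = 12870.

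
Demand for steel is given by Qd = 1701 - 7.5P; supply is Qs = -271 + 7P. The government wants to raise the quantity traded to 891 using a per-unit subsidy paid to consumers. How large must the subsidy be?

At Q = 891, invert demand for the buyer price: Pb = (1701 − 891)/7.5 = 108; invert supply for the seller price: Ps = (891 − (-271))/7 = 166.
The subsidy must fill the gap: s = Ps − Pb = 166 − 108 = 58.

Required subsidy s = 58 per unit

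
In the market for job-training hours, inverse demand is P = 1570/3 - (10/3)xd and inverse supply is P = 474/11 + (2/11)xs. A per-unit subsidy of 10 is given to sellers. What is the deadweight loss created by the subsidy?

Pre-subsidy: 1570/3 - (10/3)x = 474/11 + (2/11)x gives x* = 3962/29 and P* = 1970/29.
With the subsidy, sellers receive Ps = Pb + 10 for each unit, where Pb is the price buyers pay.
On the curves, Pb = 1570/3 - (10/3)x and Ps = 474/11 + (2/11)x; the wedge Ps − Pb = 10 gives 474/11 + (2/11)x − (1570/3 - (10/3)x) = 10, so x' = 8089/58.
Then Pb = 1570/3 − (10/3)·(8089/58) = 1695/29 and Ps = 474/11 + (2/11)·(8089/58) = 1985/29.
The subsidy expands output by 8089/58 − 3962/29 = 165/58 past the efficient level; on those units the gap between marginal cost and willingness to pay runs from 0 up to 10.
DWL = ½ × 10 × 165/58 = 825/58.

Deadweight loss = 825/58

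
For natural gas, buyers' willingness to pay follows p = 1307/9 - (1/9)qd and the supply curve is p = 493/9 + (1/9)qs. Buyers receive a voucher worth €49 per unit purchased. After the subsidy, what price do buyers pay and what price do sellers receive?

Pre-subsidy: 1307/9 - (1/9)q = 493/9 + (1/9)q gives q* = 407 and p* = 100.
With the rebate, buyers effectively pay pb = ps − 49, where ps is the price sellers receive.
On the curves, pb = 1307/9 - (1/9)q and ps = 493/9 + (1/9)q; the wedge ps − pb = 49 gives 493/9 + (1/9)q − (1307/9 - (1/9)q) = 49, so q' = 627.5.
Then pb = 1307/9 − (1/9)·627.5 = 75.5 and ps = 493/9 + (1/9)·627.5 = 124.5.

Buyers pay €75.5; sellers receive €124.5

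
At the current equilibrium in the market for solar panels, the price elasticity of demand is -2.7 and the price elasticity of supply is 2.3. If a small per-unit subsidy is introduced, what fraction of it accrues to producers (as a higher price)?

For a small subsidy around the equilibrium, the benefit split depends on the relative slopes, which at a point are proportional to the elasticities.
Buyer share = εs/(εs + |εd|) = 2.3/(2.3 + 2.7) = 0.46; seller share = |εd|/(εs + |εd|) = 0.54.
So producers capture 0.54 of the subsidy.

Producer share = 0.54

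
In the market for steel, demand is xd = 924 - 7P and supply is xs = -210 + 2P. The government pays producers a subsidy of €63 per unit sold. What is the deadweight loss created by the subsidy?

Deadweight loss = €3087

Pre-subsidy: 924 - 7P = -210 + 2P gives P* = 126, x* = 42.
With the subsidy, sellers receive Ps = Pb + 63 for each unit, where Pb is the price buyers pay.
Supply in terms of Pb becomes xs = -210 + 2(Pb + 63) = -84 + 2Pb. Setting this equal to demand: 924 - 7Pb = -84 + 2Pb, so Pb = 112.
Sellers receive Ps = 112 + 63 = 175; x' = 924 − 7·112 = 140.
The subsidy expands output by 140 − 42 = 98 past the efficient level; on those units the gap between marginal cost and willingness to pay runs from 0 up to 63.
DWL = ½ × 63 × 98 = 3087.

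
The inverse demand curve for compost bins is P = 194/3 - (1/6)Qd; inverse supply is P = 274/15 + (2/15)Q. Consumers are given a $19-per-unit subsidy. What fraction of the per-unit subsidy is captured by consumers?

Pre-subsidy: 194/3 - (1/6)Q = 274/15 + (2/15)Q gives Q* = 464/3 and P* = 350/9.
With the rebate, buyers effectively pay Pb = Ps − 19, where Ps is the price sellers receive.
On the curves, Pb = 194/3 - (1/6)Q and Ps = 274/15 + (2/15)Q; the wedge Ps − Pb = 19 gives 274/15 + (2/15)Q − (194/3 - (1/6)Q) = 19, so Q' = 218.
Then Pb = 194/3 − (1/6)·218 = 85/3 and Ps = 274/15 + (2/15)·218 = 142/3.
Buyers' price falls by P* − Pb = 350/9 − 85/3 = 95/9; sellers' price rises by Ps − P* = 142/3 − 350/9 = 76/9.
So consumers capture (95/9)/19 = 5/9 of each unit of subsidy.

Consumer share = 5/9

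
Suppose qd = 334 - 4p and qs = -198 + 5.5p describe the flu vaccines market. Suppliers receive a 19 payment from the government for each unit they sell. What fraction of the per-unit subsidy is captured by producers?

Pre-subsidy: 334 - 4p = -198 + 5.5p gives p* = 56, q* = 110.
With the subsidy, sellers receive ps = pb + 19 for each unit, where pb is the price buyers pay.
Supply in terms of pb becomes qs = -198 + 5.5(pb + 19) = -93.5 + 5.5pb. Setting this equal to demand: 334 - 4pb = -93.5 + 5.5pb, so pb = 45.
Sellers receive ps = 45 + 19 = 64; q' = 334 − 4·45 = 154.
Buyers' price falls by p* − pb = 56 − 45 = 11; sellers' price rises by ps − p* = 64 − 56 = 8.
So producers capture 8/19 = 8/19 of each unit of subsidy.

Producer share = 8/19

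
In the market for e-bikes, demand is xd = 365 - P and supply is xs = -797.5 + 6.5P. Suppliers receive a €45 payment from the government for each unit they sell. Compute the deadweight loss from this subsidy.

Deadweight loss = €877.5

Pre-subsidy: 365 - P = -797.5 + 6.5P gives P* = 155, x* = 210.
With the subsidy, sellers receive Ps = Pb + 45 for each unit, where Pb is the price buyers pay.
Supply in terms of Pb becomes xs = -797.5 + 6.5(Pb + 45) = -505 + 6.5Pb. Setting this equal to demand: 365 - Pb = -505 + 6.5Pb, so Pb = 116.
Sellers receive Ps = 116 + 45 = 161; x' = 365 − 1·116 = 249.
The subsidy expands output by 249 − 210 = 39 past the efficient level; on those units the gap between marginal cost and willingness to pay runs from 0 up to 45.
DWL = ½ × 45 × 39 = 877.5.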